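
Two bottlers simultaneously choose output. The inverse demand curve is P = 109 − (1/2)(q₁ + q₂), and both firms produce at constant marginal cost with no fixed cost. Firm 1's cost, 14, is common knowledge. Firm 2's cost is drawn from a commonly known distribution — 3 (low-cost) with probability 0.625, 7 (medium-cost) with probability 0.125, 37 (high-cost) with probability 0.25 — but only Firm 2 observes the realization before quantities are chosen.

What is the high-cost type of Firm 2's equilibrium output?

Each type of Firm 2 best-responds to q₁; Firm 1 best-responds to the expected q₂ over Firm 2's types.
Firm 2 with cost c maximizes (109 − (1/2)(q₁+q₂) − c)·q₂, giving q₂(c) = (109 − c − (1/2)q₁).
E[c₂] = 0.625·3 + 0.125·7 + 0.25·37 = 12
Firm 1's FOC against E[q₂] yields q₁ = (109 − 2·14 + E[c₂])/(3/2) = (109 − 28 + 12)/(3/2) = 62.
q₂(high-cost) = (109 − 37 − (1/2)·62) = 41.

41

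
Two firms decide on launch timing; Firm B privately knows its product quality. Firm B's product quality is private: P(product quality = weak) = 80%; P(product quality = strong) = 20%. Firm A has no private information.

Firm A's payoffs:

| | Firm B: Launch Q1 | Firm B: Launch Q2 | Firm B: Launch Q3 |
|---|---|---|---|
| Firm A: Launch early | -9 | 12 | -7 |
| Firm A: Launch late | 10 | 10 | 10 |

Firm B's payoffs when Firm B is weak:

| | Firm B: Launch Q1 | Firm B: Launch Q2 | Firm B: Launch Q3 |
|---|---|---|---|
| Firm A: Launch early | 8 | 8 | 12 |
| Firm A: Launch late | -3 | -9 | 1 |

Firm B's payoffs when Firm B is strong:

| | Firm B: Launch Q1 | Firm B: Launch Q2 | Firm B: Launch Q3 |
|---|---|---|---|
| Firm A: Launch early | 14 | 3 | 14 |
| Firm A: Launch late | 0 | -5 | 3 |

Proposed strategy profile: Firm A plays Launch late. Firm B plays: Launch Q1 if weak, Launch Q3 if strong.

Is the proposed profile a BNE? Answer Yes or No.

A profile is a BNE iff every type of every player is best-responding given beliefs about the other side.
Firm A plays Launch late: E[Launch late] = 0.8·(10) + 0.2·(10) = 10; E[Launch early] = -8.6. Best-responding. ✓
Firm B (product quality weak), facing Launch late: Launch Q1 gives -3, Launch Q2 gives -9, Launch Q3 gives 1. Proposed Launch Q1 is not best — profitable deviation exists. ✗
Firm B (product quality strong), facing Launch late: Launch Q1 gives 0, Launch Q2 gives -5, Launch Q3 gives 3. Proposed Launch Q3 is best. ✓

No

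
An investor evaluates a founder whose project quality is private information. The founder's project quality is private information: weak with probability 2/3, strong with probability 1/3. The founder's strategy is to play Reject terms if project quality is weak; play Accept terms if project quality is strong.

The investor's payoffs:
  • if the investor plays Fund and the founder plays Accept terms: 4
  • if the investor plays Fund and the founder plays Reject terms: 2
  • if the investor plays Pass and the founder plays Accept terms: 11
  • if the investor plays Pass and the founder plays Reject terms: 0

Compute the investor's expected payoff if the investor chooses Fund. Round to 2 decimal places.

2.67

E[Fund] = 2/3·2 + 1/3·4 = 4/3 + 4/3 = 8/3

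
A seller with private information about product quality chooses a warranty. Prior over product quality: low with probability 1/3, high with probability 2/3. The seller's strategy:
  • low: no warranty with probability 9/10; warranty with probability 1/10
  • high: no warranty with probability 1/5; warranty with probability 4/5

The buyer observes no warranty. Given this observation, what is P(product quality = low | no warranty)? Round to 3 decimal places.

0.692

P(no warranty) = (1/3)·(9/10) + (2/3)·(1/5) = 13/30
P(low | no warranty) = ((1/3)·(9/10)) / (13/30) = (3/10) / (13/30) = 9/13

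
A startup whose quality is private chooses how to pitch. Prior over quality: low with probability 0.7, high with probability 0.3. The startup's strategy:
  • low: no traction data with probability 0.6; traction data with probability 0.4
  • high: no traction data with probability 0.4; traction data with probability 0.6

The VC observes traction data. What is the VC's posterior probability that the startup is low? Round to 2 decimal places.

P(traction data) = 0.7·0.4 + 0.3·0.6 = 0.46
P(low | traction data) = (0.7·0.4) / 0.46 = 0.28 / 0.46 = 0.608696

0.61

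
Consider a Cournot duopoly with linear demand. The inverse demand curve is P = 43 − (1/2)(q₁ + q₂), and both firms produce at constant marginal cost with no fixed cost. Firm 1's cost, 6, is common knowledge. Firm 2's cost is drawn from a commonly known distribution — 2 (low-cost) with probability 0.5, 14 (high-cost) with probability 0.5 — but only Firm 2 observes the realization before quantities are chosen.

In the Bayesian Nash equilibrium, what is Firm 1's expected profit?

Firm 2 with cost c maximizes (43 − (1/2)(q₁+q₂) − c)·q₂, giving q₂(c) = (43 − c − (1/2)q₁).
E[c₂] = 0.5·2 + 0.5·14 = 8
Firm 1's FOC against E[q₂] yields q₁ = (43 − 2·6 + E[c₂])/(3/2) = (43 − 12 + 8)/(3/2) = 26.
E[P] = 43 − (1/2)·(q₁ + E[q₂]) = 19; Firm 1's expected profit = (E[P] − 6)·q₁ = (19 − 6)·26 = 338.

338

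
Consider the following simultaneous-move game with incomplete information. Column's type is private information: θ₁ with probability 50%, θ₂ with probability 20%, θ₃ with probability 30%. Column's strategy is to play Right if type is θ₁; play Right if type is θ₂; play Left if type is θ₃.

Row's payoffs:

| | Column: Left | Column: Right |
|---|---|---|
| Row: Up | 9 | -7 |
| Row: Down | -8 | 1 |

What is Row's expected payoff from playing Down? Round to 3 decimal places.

E[Down] = 0.5·1 + 0.2·1 + 0.3·(-8) = 0.5 + 0.2 + (-2.4) = -1.7

-1.700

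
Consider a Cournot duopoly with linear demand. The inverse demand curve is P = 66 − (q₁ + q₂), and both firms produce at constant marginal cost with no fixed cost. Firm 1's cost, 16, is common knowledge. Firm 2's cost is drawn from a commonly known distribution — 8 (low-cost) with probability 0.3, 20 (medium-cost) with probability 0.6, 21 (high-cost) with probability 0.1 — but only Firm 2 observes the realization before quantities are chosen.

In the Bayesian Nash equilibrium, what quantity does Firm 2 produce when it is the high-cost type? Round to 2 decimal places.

Type-c best response for Firm 2: q₂(c) = (66 − c)/2 − q₁/2.
Firm 1 maximizes expected profit; its first-order condition is 66 − 2q₁ − E[q₂] − 16 = 0.
Substituting E[q₂] and solving: E[c₂] = 16.5, so q₁ = (66 − 2·16 + 16.5)/3 = 16.8333.
q₂(high-cost) = (66 − 21 − 16.8333)/2 = 14.0833.

14.08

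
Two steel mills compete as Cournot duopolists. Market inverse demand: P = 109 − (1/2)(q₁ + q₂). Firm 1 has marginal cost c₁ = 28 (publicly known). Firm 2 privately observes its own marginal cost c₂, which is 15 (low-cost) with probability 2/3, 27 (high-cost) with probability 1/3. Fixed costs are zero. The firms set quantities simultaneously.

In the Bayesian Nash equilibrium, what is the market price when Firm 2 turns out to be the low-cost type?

50

Firm 2 with cost c maximizes (109 − (1/2)(q₁+q₂) − c)·q₂, giving q₂(c) = (109 − c − (1/2)q₁).
E[c₂] = 2/3·15 + 1/3·27 = 19
Firm 1's FOC against E[q₂] yields q₁ = (109 − 2·28 + E[c₂])/(3/2) = (109 − 56 + 19)/(3/2) = 48.
q₂(low-cost) = 70, so P = 109 − (1/2)·(48 + 70) = 50.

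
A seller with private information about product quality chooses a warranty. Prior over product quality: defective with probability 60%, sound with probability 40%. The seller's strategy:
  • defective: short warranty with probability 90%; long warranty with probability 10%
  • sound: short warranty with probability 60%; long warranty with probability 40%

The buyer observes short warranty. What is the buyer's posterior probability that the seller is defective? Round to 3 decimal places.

0.692

P(short warranty) = 0.6·0.9 + 0.4·0.6 = 0.78
P(defective | short warranty) = (0.6·0.9) / 0.78 = 0.54 / 0.78 = 0.692308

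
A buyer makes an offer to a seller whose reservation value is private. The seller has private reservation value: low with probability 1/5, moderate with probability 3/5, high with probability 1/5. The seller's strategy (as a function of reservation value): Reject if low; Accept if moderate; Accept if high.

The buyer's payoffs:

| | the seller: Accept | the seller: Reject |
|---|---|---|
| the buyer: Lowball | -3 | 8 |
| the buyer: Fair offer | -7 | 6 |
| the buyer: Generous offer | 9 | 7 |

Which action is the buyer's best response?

E[Lowball] = 1/5·(8) + 3/5·(-3) + 1/5·(-3) = -4/5
E[Fair offer] = 1/5·(6) + 3/5·(-7) + 1/5·(-7) = -22/5
E[Generous offer] = 1/5·(7) + 3/5·(9) + 1/5·(9) = 43/5
Best response: Generous offer (43/5 is the largest).

Generous offer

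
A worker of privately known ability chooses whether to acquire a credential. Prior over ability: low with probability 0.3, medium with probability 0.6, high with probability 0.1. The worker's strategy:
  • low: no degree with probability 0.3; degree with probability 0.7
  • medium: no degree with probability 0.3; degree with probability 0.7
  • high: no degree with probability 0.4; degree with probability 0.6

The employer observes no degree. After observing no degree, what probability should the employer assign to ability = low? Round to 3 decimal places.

P(no degree) = 0.3·0.3 + 0.6·0.3 + 0.1·0.4 = 0.31
P(low | no degree) = (0.3·0.3) / 0.31 = 0.09 / 0.31 = 0.290323

0.290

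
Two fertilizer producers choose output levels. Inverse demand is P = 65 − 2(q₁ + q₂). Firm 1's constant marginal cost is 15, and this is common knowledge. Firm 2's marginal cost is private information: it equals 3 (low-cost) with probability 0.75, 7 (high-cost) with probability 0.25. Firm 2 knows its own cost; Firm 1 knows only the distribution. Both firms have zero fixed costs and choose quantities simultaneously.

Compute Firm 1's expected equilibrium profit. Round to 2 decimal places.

Type-c best response for Firm 2: q₂(c) = (65 − c)/4 − q₁/2.
Firm 1 maximizes expected profit; its first-order condition is 65 − 4q₁ − 2E[q₂] − 15 = 0.
Substituting E[q₂] and solving: E[c₂] = 4, so q₁ = (65 − 2·15 + 4)/6 = 6.5.
E[P] = 65 − 2·(q₁ + E[q₂]) = 28; Firm 1's expected profit = (E[P] − 15)·q₁ = (28 − 15)·6.5 = 84.5.

84.50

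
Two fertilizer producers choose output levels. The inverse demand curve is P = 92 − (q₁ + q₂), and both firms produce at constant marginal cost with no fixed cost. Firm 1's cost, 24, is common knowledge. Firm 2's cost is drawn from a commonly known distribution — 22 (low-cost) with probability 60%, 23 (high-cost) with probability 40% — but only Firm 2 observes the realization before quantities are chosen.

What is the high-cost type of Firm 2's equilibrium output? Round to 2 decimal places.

23.43

Type-c best response for Firm 2: q₂(c) = (92 − c)/2 − q₁/2.
Firm 1 maximizes expected profit; its first-order condition is 92 − 2q₁ − E[q₂] − 24 = 0.
Substituting E[q₂] and solving: E[c₂] = 22.4, so q₁ = (92 − 2·24 + 22.4)/3 = 22.1333.
q₂(high-cost) = (92 − 23 − 22.1333)/2 = 23.4333.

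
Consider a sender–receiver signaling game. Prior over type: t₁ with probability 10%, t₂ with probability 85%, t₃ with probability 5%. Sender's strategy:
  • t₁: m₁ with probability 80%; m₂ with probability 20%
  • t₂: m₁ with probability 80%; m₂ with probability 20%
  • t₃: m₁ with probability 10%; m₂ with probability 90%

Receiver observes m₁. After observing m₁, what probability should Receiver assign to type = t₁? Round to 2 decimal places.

0.10

P(m₁) = 0.1·0.8 + 0.85·0.8 + 0.05·0.1 = 0.765
P(t₁ | m₁) = (0.1·0.8) / 0.765 = 0.08 / 0.765 = 0.104575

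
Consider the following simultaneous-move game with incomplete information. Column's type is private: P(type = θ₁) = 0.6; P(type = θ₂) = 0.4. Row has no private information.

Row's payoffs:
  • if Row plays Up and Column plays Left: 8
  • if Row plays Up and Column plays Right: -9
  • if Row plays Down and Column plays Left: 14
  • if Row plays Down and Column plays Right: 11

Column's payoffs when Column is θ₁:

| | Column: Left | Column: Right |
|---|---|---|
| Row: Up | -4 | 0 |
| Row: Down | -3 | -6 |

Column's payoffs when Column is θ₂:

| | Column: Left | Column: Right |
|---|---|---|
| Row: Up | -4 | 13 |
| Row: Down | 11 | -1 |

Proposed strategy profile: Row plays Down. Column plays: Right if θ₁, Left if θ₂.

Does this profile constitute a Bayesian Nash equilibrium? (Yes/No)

No

Row plays Down: E[Down] = 0.6·(11) + 0.4·(14) = 12.2; E[Up] = -2.2. Best-responding. ✓
Column (type θ₁), facing Down: Left gives -3, Right gives -6. Proposed Right is not best — profitable deviation exists. ✗
Column (type θ₂), facing Down: Left gives 11, Right gives -1. Proposed Left is best. ✓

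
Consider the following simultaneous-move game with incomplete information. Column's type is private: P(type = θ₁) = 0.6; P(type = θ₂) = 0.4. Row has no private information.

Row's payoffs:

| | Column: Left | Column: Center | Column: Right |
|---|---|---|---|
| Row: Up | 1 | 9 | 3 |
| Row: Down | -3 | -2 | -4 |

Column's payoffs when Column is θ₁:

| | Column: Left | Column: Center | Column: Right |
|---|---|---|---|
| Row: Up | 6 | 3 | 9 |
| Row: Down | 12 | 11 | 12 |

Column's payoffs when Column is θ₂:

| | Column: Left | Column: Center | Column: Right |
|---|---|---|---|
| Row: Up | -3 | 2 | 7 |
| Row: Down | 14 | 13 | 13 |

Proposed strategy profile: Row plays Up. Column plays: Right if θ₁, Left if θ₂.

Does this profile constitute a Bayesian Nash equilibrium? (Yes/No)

Row plays Up: E[Up] = 0.6·(3) + 0.4·(1) = 2.2; E[Down] = -3.6. Best-responding. ✓
Column (type θ₁), facing Up: Left gives 6, Center gives 3, Right gives 9. Proposed Right is best. ✓
Column (type θ₂), facing Up: Left gives -3, Center gives 2, Right gives 7. Proposed Left is not best — profitable deviation exists. ✗

No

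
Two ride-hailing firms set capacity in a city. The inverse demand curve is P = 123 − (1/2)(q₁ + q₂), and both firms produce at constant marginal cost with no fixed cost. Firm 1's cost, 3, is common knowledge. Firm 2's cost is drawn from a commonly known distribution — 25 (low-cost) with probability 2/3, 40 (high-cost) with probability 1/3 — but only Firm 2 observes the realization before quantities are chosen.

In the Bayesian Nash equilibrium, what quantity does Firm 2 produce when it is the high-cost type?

Type-c best response for Firm 2: q₂(c) = (123 − c) − q₁/2.
Firm 1 maximizes expected profit; its first-order condition is 123 − q₁ − (1/2)E[q₂] − 3 = 0.
Substituting E[q₂] and solving: E[c₂] = 30, so q₁ = (123 − 2·3 + 30)/(3/2) = 98.
q₂(high-cost) = (123 − 40 − (1/2)·98) = 34.

34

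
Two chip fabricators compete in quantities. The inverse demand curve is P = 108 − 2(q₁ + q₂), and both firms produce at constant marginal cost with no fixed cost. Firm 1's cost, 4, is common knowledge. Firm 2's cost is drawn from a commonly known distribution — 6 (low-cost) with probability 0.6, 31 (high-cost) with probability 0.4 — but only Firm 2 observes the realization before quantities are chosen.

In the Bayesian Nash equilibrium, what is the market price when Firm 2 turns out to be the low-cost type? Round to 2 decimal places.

Type-c best response for Firm 2: q₂(c) = (108 − c)/4 − q₁/2.
Firm 1 maximizes expected profit; its first-order condition is 108 − 4q₁ − 2E[q₂] − 4 = 0.
Substituting E[q₂] and solving: E[c₂] = 16, so q₁ = (108 − 2·4 + 16)/6 = 19.3333.
q₂(low-cost) = 15.8333, so P = 108 − 2·(19.3333 + 15.8333) = 37.6667.

37.67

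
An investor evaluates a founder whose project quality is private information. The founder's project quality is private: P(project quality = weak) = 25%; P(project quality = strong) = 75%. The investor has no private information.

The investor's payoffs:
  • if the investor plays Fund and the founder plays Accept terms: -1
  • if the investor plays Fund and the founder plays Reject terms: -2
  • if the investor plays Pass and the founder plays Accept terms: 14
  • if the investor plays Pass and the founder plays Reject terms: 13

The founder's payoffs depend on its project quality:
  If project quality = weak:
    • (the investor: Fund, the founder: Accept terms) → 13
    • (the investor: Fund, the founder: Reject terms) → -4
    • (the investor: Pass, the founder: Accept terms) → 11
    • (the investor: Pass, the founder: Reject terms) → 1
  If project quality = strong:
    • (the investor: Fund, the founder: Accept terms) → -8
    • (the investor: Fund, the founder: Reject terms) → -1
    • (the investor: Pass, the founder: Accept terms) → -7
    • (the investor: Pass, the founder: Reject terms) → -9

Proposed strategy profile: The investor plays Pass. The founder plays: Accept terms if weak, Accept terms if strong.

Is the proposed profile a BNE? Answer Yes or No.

A profile is a BNE iff every type of every player is best-responding given beliefs about the other side.
The investor plays Pass: E[Pass] = 0.25·(14) + 0.75·(14) = 14; E[Fund] = -1. Best-responding. ✓
The founder (project quality weak), facing Pass: Accept terms gives 11, Reject terms gives 1. Proposed Accept terms is best. ✓
The founder (project quality strong), facing Pass: Accept terms gives -7, Reject terms gives -9. Proposed Accept terms is best. ✓

Yes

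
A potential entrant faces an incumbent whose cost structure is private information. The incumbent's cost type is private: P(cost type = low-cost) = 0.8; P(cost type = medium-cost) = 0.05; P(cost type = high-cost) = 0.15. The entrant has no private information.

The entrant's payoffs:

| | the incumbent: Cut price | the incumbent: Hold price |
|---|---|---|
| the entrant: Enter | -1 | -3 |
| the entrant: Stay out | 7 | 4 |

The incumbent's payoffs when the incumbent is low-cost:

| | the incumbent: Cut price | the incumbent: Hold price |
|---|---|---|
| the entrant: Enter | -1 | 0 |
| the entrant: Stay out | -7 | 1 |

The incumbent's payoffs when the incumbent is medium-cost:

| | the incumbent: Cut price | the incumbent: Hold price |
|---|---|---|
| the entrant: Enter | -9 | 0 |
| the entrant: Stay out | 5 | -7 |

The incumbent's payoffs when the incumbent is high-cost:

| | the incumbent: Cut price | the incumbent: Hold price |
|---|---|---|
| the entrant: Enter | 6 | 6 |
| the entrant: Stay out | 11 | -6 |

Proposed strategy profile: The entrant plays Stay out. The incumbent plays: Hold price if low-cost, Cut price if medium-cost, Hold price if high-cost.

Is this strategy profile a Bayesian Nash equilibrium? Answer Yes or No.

No

A profile is a BNE iff every type of every player is best-responding given beliefs about the other side.
The entrant plays Stay out: E[Stay out] = 0.8·(4) + 0.05·(7) + 0.15·(4) = 4.15; E[Enter] = -2.9. Best-responding. ✓
The incumbent (cost type low-cost), facing Stay out: Cut price gives -7, Hold price gives 1. Proposed Hold price is best. ✓
The incumbent (cost type medium-cost), facing Stay out: Cut price gives 5, Hold price gives -7. Proposed Cut price is best. ✓
The incumbent (cost type high-cost), facing Stay out: Cut price gives 11, Hold price gives -6. Proposed Hold price is not best — profitable deviation exists. ✗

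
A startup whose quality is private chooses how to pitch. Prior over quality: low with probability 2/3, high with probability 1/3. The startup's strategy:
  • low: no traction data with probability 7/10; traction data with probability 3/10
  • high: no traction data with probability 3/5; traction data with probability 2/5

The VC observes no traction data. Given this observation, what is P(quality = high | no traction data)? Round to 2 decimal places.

0.30

P(no traction data) = (2/3)·(7/10) + (1/3)·(3/5) = 2/3
P(high | no traction data) = ((1/3)·(3/5)) / (2/3) = (1/5) / (2/3) = 3/10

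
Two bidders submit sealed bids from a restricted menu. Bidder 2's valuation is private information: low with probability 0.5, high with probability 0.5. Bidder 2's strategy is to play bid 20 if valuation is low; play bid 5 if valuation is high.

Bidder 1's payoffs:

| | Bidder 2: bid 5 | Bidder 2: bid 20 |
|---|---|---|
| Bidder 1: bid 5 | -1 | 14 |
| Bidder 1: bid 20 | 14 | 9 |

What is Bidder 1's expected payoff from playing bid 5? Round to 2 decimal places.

6.50

E[bid 5] = 0.5·14 + 0.5·(-1) = 7 + (-0.5) = 6.5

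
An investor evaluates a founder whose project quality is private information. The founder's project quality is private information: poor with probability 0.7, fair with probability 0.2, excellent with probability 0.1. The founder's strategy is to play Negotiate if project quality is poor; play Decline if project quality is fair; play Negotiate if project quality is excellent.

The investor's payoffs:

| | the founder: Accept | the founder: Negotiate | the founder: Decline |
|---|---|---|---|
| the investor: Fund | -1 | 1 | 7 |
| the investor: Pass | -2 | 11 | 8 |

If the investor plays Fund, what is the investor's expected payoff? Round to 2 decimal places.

E[Fund] = 0.7·1 + 0.2·7 + 0.1·1 = 0.7 + 1.4 + 0.1 = 2.2

2.20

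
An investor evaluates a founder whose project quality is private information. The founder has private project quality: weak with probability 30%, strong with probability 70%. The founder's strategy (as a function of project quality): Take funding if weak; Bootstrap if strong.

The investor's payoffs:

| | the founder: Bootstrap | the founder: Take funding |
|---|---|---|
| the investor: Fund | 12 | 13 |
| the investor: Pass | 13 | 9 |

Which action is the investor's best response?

Fund

E[Fund] = 0.3·(13) + 0.7·(12) = 12.3
E[Pass] = 0.3·(9) + 0.7·(13) = 11.8
Best response: Fund (12.3 is the largest).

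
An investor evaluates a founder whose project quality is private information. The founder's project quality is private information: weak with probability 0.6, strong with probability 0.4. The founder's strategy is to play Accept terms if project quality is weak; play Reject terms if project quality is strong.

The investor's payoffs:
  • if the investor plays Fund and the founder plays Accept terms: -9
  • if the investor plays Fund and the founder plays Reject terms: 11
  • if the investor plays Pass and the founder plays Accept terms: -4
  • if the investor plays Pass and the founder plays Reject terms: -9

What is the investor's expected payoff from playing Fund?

E[Fund] = 0.6·(-9) + 0.4·11 = (-5.4) + 4.4 = -1

-1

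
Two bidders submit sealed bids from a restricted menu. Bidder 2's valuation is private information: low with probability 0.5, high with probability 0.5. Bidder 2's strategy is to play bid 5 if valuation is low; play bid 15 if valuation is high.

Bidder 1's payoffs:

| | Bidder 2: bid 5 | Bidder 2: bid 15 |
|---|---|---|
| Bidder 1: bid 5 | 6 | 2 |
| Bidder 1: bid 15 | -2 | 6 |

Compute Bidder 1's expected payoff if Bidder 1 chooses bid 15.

E[bid 15] = 0.5·(-2) + 0.5·6 = (-1) + 3 = 2

2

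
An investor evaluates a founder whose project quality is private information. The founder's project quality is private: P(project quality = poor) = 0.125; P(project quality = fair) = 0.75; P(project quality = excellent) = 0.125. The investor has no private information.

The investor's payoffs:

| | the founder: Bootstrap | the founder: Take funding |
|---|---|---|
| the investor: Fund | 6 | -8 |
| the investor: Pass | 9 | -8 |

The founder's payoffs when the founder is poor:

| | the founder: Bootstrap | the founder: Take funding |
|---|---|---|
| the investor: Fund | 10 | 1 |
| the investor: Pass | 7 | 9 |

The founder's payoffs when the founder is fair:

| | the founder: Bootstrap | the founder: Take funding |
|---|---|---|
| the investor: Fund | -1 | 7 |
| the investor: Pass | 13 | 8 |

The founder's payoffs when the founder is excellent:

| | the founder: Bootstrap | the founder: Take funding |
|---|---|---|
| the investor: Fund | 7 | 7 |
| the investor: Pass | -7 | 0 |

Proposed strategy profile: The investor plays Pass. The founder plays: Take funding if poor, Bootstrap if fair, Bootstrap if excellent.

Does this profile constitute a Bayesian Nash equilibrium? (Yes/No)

No

A profile is a BNE iff every type of every player is best-responding given beliefs about the other side.
The investor plays Pass: E[Pass] = 0.125·(-8) + 0.75·(9) + 0.125·(9) = 6.875; E[Fund] = 4.25. Best-responding. ✓
The founder (project quality poor), facing Pass: Bootstrap gives 7, Take funding gives 9. Proposed Take funding is best. ✓
The founder (project quality fair), facing Pass: Bootstrap gives 13, Take funding gives 8. Proposed Bootstrap is best. ✓
The founder (project quality excellent), facing Pass: Bootstrap gives -7, Take funding gives 0. Proposed Bootstrap is not best — profitable deviation exists. ✗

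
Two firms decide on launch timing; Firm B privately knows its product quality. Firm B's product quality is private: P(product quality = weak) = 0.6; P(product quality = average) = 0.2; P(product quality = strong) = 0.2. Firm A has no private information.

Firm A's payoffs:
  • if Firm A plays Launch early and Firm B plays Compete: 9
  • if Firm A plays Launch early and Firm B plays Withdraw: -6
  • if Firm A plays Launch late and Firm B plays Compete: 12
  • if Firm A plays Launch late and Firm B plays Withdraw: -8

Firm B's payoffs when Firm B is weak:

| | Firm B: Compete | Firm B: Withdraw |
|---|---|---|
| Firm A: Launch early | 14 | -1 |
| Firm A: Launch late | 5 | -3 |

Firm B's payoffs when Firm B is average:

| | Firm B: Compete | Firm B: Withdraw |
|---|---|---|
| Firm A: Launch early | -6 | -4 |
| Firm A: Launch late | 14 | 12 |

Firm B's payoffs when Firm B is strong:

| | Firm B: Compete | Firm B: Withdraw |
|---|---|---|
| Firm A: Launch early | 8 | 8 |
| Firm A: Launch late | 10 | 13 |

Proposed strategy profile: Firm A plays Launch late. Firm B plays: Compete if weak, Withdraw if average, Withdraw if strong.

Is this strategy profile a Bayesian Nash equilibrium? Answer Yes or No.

No

Firm A plays Launch late: E[Launch late] = 0.6·(12) + 0.2·(-8) + 0.2·(-8) = 4; E[Launch early] = 3. Best-responding. ✓
Firm B (product quality weak), facing Launch late: Compete gives 5, Withdraw gives -3. Proposed Compete is best. ✓
Firm B (product quality average), facing Launch late: Compete gives 14, Withdraw gives 12. Proposed Withdraw is not best — profitable deviation exists. ✗
Firm B (product quality strong), facing Launch late: Compete gives 10, Withdraw gives 13. Proposed Withdraw is best. ✓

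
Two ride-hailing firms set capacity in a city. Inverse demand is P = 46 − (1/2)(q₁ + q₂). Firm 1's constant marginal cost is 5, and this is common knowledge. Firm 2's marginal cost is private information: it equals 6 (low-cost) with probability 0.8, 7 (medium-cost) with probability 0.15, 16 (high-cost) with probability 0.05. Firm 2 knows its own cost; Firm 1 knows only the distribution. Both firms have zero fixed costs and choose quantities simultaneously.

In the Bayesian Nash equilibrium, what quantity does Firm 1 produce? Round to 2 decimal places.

Type-c best response for Firm 2: q₂(c) = (46 − c) − q₁/2.
Firm 1 maximizes expected profit; its first-order condition is 46 − q₁ − (1/2)E[q₂] − 5 = 0.
Substituting E[q₂] and solving: E[c₂] = 6.65, so q₁ = (46 − 2·5 + 6.65)/(3/2) = 28.4333.

28.43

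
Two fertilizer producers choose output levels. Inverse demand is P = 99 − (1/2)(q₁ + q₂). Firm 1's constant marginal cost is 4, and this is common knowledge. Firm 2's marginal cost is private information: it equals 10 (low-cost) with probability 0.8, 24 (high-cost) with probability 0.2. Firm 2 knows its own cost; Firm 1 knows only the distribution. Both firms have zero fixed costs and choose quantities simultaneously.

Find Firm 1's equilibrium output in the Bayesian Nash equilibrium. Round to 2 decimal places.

69.20

Each type of Firm 2 best-responds to q₁; Firm 1 best-responds to the expected q₂ over Firm 2's types.
Firm 2 with cost c maximizes (99 − (1/2)(q₁+q₂) − c)·q₂, giving q₂(c) = (99 − c − (1/2)q₁).
E[c₂] = 0.8·10 + 0.2·24 = 12.8
Firm 1's FOC against E[q₂] yields q₁ = (99 − 2·4 + E[c₂])/(3/2) = (99 − 8 + 12.8)/(3/2) = 69.2.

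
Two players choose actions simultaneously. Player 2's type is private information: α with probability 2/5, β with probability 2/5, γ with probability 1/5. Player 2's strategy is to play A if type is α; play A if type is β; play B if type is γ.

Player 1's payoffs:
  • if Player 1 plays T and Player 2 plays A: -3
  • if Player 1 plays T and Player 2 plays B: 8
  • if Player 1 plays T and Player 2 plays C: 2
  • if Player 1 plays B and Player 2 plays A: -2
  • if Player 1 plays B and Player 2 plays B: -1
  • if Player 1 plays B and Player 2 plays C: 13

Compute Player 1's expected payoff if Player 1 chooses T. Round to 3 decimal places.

-0.800

E[T] = 2/5·(-3) + 2/5·(-3) + 1/5·8 = (-6/5) + (-6/5) + 8/5 = -4/5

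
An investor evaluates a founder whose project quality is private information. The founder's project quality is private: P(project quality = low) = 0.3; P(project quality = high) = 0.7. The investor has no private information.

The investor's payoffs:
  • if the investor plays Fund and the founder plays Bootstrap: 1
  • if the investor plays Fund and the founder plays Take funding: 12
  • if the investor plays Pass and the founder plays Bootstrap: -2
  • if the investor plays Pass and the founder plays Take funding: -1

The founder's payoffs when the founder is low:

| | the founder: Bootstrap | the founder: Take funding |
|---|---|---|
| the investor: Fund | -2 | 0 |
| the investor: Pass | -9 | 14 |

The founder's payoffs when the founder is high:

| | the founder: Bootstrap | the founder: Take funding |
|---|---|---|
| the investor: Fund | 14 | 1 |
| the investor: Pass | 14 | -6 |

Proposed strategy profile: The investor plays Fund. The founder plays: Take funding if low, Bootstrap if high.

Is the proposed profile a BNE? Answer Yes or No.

A profile is a BNE iff every type of every player is best-responding given beliefs about the other side.
The investor plays Fund: E[Fund] = 0.3·(12) + 0.7·(1) = 4.3; E[Pass] = -1.7. Best-responding. ✓
The founder (project quality low), facing Fund: Bootstrap gives -2, Take funding gives 0. Proposed Take funding is best. ✓
The founder (project quality high), facing Fund: Bootstrap gives 14, Take funding gives 1. Proposed Bootstrap is best. ✓

Yes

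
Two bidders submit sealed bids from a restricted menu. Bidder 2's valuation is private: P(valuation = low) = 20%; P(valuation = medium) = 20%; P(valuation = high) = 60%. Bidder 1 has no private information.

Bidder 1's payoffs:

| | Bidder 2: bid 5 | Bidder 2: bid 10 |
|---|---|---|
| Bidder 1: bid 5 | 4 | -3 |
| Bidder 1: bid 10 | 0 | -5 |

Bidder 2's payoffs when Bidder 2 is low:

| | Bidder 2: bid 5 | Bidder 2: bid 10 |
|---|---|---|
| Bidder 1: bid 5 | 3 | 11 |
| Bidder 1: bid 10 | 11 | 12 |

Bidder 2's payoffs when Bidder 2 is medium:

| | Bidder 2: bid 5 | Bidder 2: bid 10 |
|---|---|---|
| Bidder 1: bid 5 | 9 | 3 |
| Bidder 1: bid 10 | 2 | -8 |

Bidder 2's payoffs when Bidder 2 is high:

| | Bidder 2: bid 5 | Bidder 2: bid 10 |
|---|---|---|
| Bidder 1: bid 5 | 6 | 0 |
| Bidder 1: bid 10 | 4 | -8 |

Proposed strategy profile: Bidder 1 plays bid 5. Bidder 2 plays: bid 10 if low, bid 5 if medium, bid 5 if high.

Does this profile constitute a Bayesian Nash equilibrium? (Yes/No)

Yes

Bidder 1 plays bid 5: E[bid 5] = 0.2·(-3) + 0.2·(4) + 0.6·(4) = 2.6; E[bid 10] = -1. Best-responding. ✓
Bidder 2 (valuation low), facing bid 5: bid 5 gives 3, bid 10 gives 11. Proposed bid 10 is best. ✓
Bidder 2 (valuation medium), facing bid 5: bid 5 gives 9, bid 10 gives 3. Proposed bid 5 is best. ✓
Bidder 2 (valuation high), facing bid 5: bid 5 gives 6, bid 10 gives 0. Proposed bid 5 is best. ✓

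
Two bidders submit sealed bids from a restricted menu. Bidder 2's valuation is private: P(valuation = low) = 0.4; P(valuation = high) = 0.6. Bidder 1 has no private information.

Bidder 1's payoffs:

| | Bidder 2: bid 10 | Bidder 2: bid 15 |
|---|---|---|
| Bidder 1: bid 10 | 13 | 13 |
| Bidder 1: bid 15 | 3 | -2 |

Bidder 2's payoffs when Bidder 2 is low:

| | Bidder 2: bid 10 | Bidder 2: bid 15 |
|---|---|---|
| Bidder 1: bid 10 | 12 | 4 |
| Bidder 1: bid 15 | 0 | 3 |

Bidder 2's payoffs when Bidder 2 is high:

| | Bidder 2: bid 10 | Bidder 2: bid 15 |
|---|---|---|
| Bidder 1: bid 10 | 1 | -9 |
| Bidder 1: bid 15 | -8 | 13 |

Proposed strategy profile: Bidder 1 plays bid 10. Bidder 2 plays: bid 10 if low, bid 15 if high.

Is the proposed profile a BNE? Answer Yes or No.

Bidder 1 plays bid 10: E[bid 10] = 0.4·(13) + 0.6·(13) = 13; E[bid 15] = 0. Best-responding. ✓
Bidder 2 (valuation low), facing bid 10: bid 10 gives 12, bid 15 gives 4. Proposed bid 10 is best. ✓
Bidder 2 (valuation high), facing bid 10: bid 10 gives 1, bid 15 gives -9. Proposed bid 15 is not best — profitable deviation exists. ✗

No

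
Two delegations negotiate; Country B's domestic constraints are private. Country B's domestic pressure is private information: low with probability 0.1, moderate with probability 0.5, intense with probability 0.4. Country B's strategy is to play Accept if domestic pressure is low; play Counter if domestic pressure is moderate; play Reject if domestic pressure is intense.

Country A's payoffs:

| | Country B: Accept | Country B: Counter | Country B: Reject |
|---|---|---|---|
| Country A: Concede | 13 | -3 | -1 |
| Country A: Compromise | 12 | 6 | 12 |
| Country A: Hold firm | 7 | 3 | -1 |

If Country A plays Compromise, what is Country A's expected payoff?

9

Take the expectation over Country B's domestic pressure, weighting each type's action by its prior probability.
E[Compromise] = 0.1·12 + 0.5·6 + 0.4·12 = 1.2 + 3 + 4.8 = 9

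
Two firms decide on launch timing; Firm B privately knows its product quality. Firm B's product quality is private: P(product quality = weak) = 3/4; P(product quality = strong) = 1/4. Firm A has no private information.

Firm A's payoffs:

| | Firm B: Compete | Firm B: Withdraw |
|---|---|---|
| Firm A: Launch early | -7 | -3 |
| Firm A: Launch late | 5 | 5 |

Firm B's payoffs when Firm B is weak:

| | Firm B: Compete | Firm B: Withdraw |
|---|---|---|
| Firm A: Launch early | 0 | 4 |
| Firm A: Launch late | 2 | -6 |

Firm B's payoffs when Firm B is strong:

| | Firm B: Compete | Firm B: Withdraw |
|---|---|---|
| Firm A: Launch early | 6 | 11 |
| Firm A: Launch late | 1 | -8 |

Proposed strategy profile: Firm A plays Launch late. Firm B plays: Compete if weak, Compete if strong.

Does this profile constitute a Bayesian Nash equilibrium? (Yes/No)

A profile is a BNE iff every type of every player is best-responding given beliefs about the other side.
Firm A plays Launch late: E[Launch late] = 3/4·(5) + 1/4·(5) = 5; E[Launch early] = -7. Best-responding. ✓
Firm B (product quality weak), facing Launch late: Compete gives 2, Withdraw gives -6. Proposed Compete is best. ✓
Firm B (product quality strong), facing Launch late: Compete gives 1, Withdraw gives -8. Proposed Compete is best. ✓

Yes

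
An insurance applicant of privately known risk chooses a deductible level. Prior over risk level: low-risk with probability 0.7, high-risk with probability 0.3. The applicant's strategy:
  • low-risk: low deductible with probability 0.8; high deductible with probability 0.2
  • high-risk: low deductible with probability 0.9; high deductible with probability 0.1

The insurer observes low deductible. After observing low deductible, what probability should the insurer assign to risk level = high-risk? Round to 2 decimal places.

P(low deductible) = 0.7·0.8 + 0.3·0.9 = 0.83
P(high-risk | low deductible) = (0.3·0.9) / 0.83 = 0.27 / 0.83 = 0.325301

0.33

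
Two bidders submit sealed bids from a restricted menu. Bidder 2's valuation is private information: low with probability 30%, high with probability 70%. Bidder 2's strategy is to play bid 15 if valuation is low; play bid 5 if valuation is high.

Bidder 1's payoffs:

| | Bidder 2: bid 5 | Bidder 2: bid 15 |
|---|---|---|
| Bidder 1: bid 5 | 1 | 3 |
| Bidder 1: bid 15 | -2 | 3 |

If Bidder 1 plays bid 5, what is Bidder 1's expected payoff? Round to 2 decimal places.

Take the expectation over Bidder 2's valuation, weighting each type's action by its prior probability.
E[bid 5] = 0.3·3 + 0.7·1 = 0.9 + 0.7 = 1.6

1.60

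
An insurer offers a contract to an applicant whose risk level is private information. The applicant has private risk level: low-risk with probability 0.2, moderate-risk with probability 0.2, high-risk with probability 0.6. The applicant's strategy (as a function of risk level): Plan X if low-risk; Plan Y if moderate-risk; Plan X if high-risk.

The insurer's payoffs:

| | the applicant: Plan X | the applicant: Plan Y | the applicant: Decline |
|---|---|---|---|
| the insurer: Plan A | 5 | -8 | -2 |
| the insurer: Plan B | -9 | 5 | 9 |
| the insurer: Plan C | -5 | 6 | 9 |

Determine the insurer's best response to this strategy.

Plan A

Compute the insurer's expected payoff for each action, taking the expectation over the applicant's type.
E[Plan A] = 0.2·(5) + 0.2·(-8) + 0.6·(5) = 2.4
E[Plan B] = 0.2·(-9) + 0.2·(5) + 0.6·(-9) = -6.2
E[Plan C] = 0.2·(-5) + 0.2·(6) + 0.6·(-5) = -2.8
Best response: Plan A (2.4 is the largest).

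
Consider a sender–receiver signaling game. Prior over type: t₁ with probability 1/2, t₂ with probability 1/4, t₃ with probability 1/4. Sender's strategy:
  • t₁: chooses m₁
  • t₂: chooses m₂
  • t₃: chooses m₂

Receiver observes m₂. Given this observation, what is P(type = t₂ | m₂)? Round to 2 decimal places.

P(m₂) = (1/2)·0 + (1/4)·1 + (1/4)·1 = 1/2
P(t₂ | m₂) = ((1/4)·1) / (1/2) = (1/4) / (1/2) = 1/2

0.50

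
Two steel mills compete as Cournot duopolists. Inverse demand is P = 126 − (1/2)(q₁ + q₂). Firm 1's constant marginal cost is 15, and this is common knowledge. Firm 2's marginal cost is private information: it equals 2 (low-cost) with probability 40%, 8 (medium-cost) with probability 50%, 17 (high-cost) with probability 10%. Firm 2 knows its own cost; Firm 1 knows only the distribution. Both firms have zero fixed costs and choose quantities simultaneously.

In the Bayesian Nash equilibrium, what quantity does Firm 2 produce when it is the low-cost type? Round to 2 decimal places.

Type-c best response for Firm 2: q₂(c) = (126 − c) − q₁/2.
Firm 1 maximizes expected profit; its first-order condition is 126 − q₁ − (1/2)E[q₂] − 15 = 0.
Substituting E[q₂] and solving: E[c₂] = 6.5, so q₁ = (126 − 2·15 + 6.5)/(3/2) = 68.3333.
q₂(low-cost) = (126 − 2 − (1/2)·68.3333) = 89.8333.

89.83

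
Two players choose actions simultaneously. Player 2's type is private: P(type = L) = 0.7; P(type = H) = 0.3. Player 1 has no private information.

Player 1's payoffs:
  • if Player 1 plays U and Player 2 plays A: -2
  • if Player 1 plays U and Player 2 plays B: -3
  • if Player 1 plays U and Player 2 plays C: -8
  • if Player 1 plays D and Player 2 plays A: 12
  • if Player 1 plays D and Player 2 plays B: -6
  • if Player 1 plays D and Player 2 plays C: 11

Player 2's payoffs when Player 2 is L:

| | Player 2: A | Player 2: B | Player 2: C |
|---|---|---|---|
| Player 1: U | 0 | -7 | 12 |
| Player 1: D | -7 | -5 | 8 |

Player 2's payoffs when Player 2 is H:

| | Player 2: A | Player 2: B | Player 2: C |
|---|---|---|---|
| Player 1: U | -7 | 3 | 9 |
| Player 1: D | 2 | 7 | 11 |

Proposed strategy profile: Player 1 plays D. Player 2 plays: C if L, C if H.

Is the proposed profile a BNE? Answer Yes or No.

Player 1 plays D: E[D] = 0.7·(11) + 0.3·(11) = 11; E[U] = -8. Best-responding. ✓
Player 2 (type L), facing D: A gives -7, B gives -5, C gives 8. Proposed C is best. ✓
Player 2 (type H), facing D: A gives 2, B gives 7, C gives 11. Proposed C is best. ✓

Yes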